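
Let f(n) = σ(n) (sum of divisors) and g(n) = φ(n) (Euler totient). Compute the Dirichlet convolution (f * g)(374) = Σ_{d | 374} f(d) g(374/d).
(σ * φ)(374) = 2992

Divisors of 374: [1, 2, 11, 17, 22, 34, 187, 374]. For each d | 374:
  d = 1: σ(1) · φ(374/1) = 1 · 160 = 160
  d = 2: σ(2) · φ(374/2) = 3 · 160 = 480
  d = 11: σ(11) · φ(374/11) = 12 · 16 = 192
  d = 17: σ(17) · φ(374/17) = 18 · 10 = 180
  d = 22: σ(22) · φ(374/22) = 36 · 16 = 576
  d = 34: σ(34) · φ(374/34) = 54 · 10 = 540
  d = 187: σ(187) · φ(374/187) = 216 · 1 = 216
  d = 374: σ(374) · φ(374/374) = 648 · 1 = 648
Summing: (σ * φ)(374) = 160 + 480 + 192 + 180 + 576 + 540 + 216 + 648 = 2992.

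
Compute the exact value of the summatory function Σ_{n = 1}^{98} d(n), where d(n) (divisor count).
Σ_{n ≤ 98} d(n) = 467

Compute d(n) for each 1 ≤ n ≤ 98: d(1) = 1, d(2) = 2, d(3) = 2, d(4) = 3, d(5) = 2, d(6) = 4, d(7) = 2, d(8) = 4, d(9) = 3, d(10) = 4, d(11) = 2, d(12) = 6, d(13) = 2, d(14) = 4, d(15) = 4, d(16) = 5, d(17) = 2, d(18) = 6, d(19) = 2, d(20) = 6, d(21) = 4, d(22) = 4, d(23) = 2, d(24) = 8, d(25) = 3, d(26) = 4, d(27) = 4, d(28) = 6, d(29) = 2, d(30) = 8, d(31) = 2, d(32) = 6, d(33) = 4, d(34) = 4, d(35) = 4, d(36) = 9, d(37) = 2, d(38) = 4, d(39) = 4, d(40) = 8, d(41) = 2, d(42) = 8, d(43) = 2, d(44) = 6, d(45) = 6, d(46) = 4, d(47) = 2, d(48) = 10, d(49) = 3, d(50) = 6, d(51) = 4, d(52) = 6, d(53) = 2, d(54) = 8, d(55) = 4, d(56) = 8, d(57) = 4, d(58) = 4, d(59) = 2, d(60) = 12, d(61) = 2, d(62) = 4, d(63) = 6, d(64) = 7, d(65) = 4, d(66) = 8, d(67) = 2, d(68) = 6, d(69) = 4, d(70) = 8, d(71) = 2, d(72) = 12, d(73) = 2, d(74) = 4, d(75) = 6, d(76) = 6, d(77) = 4, d(78) = 8, d(79) = 2, d(80) = 10, d(81) = 5, d(82) = 4, d(83) = 2, d(84) = 12, d(85) = 4, d(86) = 4, d(87) = 4, d(88) = 8, d(89) = 2, d(90) = 12, d(91) = 4, d(92) = 6, d(93) = 4, d(94) = 4, d(95) = 4, d(96) = 12, d(97) = 2, d(98) = 6. Summing all 98 values: 467. (Dirichlet's divisor formula: Σ_{n ≤ x} d(n) = x ln(x) + (2γ − 1) x + O(√x). For x = 98, the asymptotic estimate is ≈ 464.46.)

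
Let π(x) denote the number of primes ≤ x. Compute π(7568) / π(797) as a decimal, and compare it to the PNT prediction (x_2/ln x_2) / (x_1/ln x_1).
π(7568)/π(797) = 960/139 ≈ 6.9065;  PNT prediction ≈ 7.1027.

π(797) = 139 and π(7568) = 960, so π(7568)/π(797) ≈ 6.9065. The PNT-predicted ratio is (7568/ln(7568)) / (797/ln(797)) ≈ 7.1027. The two agree to within a few percent, as expected.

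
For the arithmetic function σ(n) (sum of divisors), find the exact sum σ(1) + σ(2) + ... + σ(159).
Σ_{n ≤ 159} σ(n) = 20776

Compute σ(n) for each 1 ≤ n ≤ 159: σ(1) = 1, σ(2) = 3, σ(3) = 4, σ(4) = 7, σ(5) = 6, σ(6) = 12, σ(7) = 8, σ(8) = 15, σ(9) = 13, σ(10) = 18, σ(11) = 12, σ(12) = 28, σ(13) = 14, σ(14) = 24, σ(15) = 24, σ(16) = 31, σ(17) = 18, σ(18) = 39, σ(19) = 20, σ(20) = 42, σ(21) = 32, σ(22) = 36, σ(23) = 24, σ(24) = 60, σ(25) = 31, σ(26) = 42, σ(27) = 40, σ(28) = 56, σ(29) = 30, σ(30) = 72, σ(31) = 32, σ(32) = 63, σ(33) = 48, σ(34) = 54, σ(35) = 48, σ(36) = 91, σ(37) = 38, σ(38) = 60, σ(39) = 56, σ(40) = 90, σ(41) = 42, σ(42) = 96, σ(43) = 44, σ(44) = 84, σ(45) = 78, σ(46) = 72, σ(47) = 48, σ(48) = 124, σ(49) = 57, σ(50) = 93, σ(51) = 72, σ(52) = 98, σ(53) = 54, σ(54) = 120, σ(55) = 72, σ(56) = 120, σ(57) = 80, σ(58) = 90, σ(59) = 60, σ(60) = 168, σ(61) = 62, σ(62) = 96, σ(63) = 104, σ(64) = 127, σ(65) = 84, σ(66) = 144, σ(67) = 68, σ(68) = 126, σ(69) = 96, σ(70) = 144, σ(71) = 72, σ(72) = 195, σ(73) = 74, σ(74) = 114, σ(75) = 124, σ(76) = 140, σ(77) = 96, σ(78) = 168, σ(79) = 80, σ(80) = 186, σ(81) = 121, σ(82) = 126, σ(83) = 84, σ(84) = 224, σ(85) = 108, σ(86) = 132, σ(87) = 120, σ(88) = 180, σ(89) = 90, σ(90) = 234, σ(91) = 112, σ(92) = 168, σ(93) = 128, σ(94) = 144, σ(95) = 120, σ(96) = 252, σ(97) = 98, σ(98) = 171, σ(99) = 156, σ(100) = 217, σ(101) = 102, σ(102) = 216, σ(103) = 104, σ(104) = 210, σ(105) = 192, σ(106) = 162, σ(107) = 108, σ(108) = 280, σ(109) = 110, σ(110) = 216, σ(111) = 152, σ(112) = 248, σ(113) = 114, σ(114) = 240, σ(115) = 144, σ(116) = 210, σ(117) = 182, σ(118) = 180, σ(119) = 144, σ(120) = 360, σ(121) = 133, σ(122) = 186, σ(123) = 168, σ(124) = 224, σ(125) = 156, σ(126) = 312, σ(127) = 128, σ(128) = 255, σ(129) = 176, σ(130) = 252, σ(131) = 132, σ(132) = 336, σ(133) = 160, σ(134) = 204, σ(135) = 240, σ(136) = 270, σ(137) = 138, σ(138) = 288, σ(139) = 140, σ(140) = 336, σ(141) = 192, σ(142) = 216, σ(143) = 168, σ(144) = 403, σ(145) = 180, σ(146) = 222, σ(147) = 228, σ(148) = 266, σ(149) = 150, σ(150) = 372, σ(151) = 152, σ(152) = 300, σ(153) = 234, σ(154) = 288, σ(155) = 192, σ(156) = 392, σ(157) = 158, σ(158) = 240, σ(159) = 216. Summing all 159 values: 20776. (Average order: Σ_{n ≤ x} σ(n) ~ (π²/12) x². For x = 159, (π²/12)·159² ≈ 20792.79.)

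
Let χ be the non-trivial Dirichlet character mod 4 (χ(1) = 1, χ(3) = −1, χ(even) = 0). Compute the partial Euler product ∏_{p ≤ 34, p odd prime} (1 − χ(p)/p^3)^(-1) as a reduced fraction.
∏ = 16829566118167783909225/17369167366519535960064

The odd primes p ≤ 34 are [3, 5, 7, 11, 13, 17, 19, 23, 29, 31]. For each, χ(p) = 1 if p ≡ 1 mod 4, χ(p) = −1 if p ≡ 3 mod 4. Taking (1 − χ(p)/p^3)^(-1) = p^3/(p^3 − χ(p)): (1 − (-1)/3^3)^(-1) · (1 − (1)/5^3)^(-1) · (1 − (-1)/7^3)^(-1) · (1 − (-1)/11^3)^(-1) · (1 − (1)/13^3)^(-1) · (1 − (1)/17^3)^(-1) · (1 − (-1)/19^3)^(-1) · (1 − (-1)/23^3)^(-1) · (1 − (1)/29^3)^(-1) · (1 − (-1)/31^3)^(-1) = 16829566118167783909225/17369167366519535960064.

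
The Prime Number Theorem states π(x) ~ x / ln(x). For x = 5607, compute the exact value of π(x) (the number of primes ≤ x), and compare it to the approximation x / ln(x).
π(5607) = 738;  x/ln(x) ≈ 649.58;  relative error ≈ 11.98%.

Directly count primes up to 5607: π(5607) = 738. The PNT approximation gives 5607/ln(5607) ≈ 5607/8.63177 ≈ 649.58. Relative error (π(x) − x/ln(x)) / π(x) ≈ 11.98%; the approximation is known to undercount slightly (Li(x) is a better estimate).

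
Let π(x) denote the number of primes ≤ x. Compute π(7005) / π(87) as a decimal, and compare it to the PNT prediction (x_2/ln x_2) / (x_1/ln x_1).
π(7005)/π(87) = 901/23 ≈ 39.1739;  PNT prediction ≈ 40.6107.

π(87) = 23 and π(7005) = 901, so π(7005)/π(87) ≈ 39.1739. The PNT-predicted ratio is (7005/ln(7005)) / (87/ln(87)) ≈ 40.6107. The two agree to within a few percent, as expected.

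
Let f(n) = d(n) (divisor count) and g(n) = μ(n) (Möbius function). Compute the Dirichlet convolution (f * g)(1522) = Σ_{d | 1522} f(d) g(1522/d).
(d * μ)(1522) = 1

Divisors of 1522: [1, 2, 761, 1522]. For each d | 1522:
  d = 1: d(1) · μ(1522/1) = 1 · 1 = 1
  d = 2: d(2) · μ(1522/2) = 2 · -1 = -2
  d = 761: d(761) · μ(1522/761) = 2 · -1 = -2
  d = 1522: d(1522) · μ(1522/1522) = 4 · 1 = 4
Summing: (d * μ)(1522) = 1 + -2 + -2 + 4 = 1.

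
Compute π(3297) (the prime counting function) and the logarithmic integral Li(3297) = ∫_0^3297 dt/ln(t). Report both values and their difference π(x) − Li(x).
π(3297) = 462;  Li(3297) ≈ 479.63;  π(x) − Li(x) ≈ -17.63.

Direct count of primes ≤ 3297 gives π(3297) = 462. Numerical evaluation of the logarithmic integral gives Li(3297) ≈ 479.63. The difference π(x) − Li(x) ≈ -17.63 is typically negative for small/moderate x (Li(x) overestimates), though Littlewood's theorem shows this sign changes infinitely often.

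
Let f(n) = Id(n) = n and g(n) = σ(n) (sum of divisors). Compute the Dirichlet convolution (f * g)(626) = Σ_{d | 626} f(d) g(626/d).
(Id * σ)(626) = 3135

Divisors of 626: [1, 2, 313, 626]. For each d | 626:
  d = 1: Id(1) · σ(626/1) = 1 · 942 = 942
  d = 2: Id(2) · σ(626/2) = 2 · 314 = 628
  d = 313: Id(313) · σ(626/313) = 313 · 3 = 939
  d = 626: Id(626) · σ(626/626) = 626 · 1 = 626
Summing: (Id * σ)(626) = 942 + 628 + 939 + 626 = 3135.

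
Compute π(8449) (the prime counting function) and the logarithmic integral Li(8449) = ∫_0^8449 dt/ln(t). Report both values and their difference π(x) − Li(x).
π(8449) = 1057;  Li(8449) ≈ 1076.22;  π(x) − Li(x) ≈ -19.22.

Direct count of primes ≤ 8449 gives π(8449) = 1057. Numerical evaluation of the logarithmic integral gives Li(8449) ≈ 1076.22. The difference π(x) − Li(x) ≈ -19.22 is typically negative for small/moderate x (Li(x) overestimates), though Littlewood's theorem shows this sign changes infinitely often.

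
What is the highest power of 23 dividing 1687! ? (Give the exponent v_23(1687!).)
v_23(1687!) = 76

Legendre's formula: v_p(n!) = Σ_{k ≥ 1} ⌊n / p^k⌋. For p = 23, n = 1687, the terms are:
  ⌊1687/23^1⌋ = ⌊1687/23⌋ = 73
  ⌊1687/23^2⌋ = ⌊1687/529⌋ = 3
(the next term ⌊1687/23^3⌋ = 0, terminating the sum). Summing: v_23(1687!) = 73 + 3 = 76.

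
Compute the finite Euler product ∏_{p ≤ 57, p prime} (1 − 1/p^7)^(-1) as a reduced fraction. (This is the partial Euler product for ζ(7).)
∏ = 72859781352345946164271325208512748367496302513429047898775811498046799405380225394802980517015901501332936608125/72256491859259542003929080814473893559535113224475133477501839873036689289530416476883582246279412849505472872448

The primes p ≤ 57 are [2, 3, 5, 7, 11, 13, 17, 19, 23, 29, 31, 37, 41, 43, 47, 53]. For each prime, (1 − 1/p^7)^(-1) = p^7 / (p^7 − 1). The product is (1 − 1/2^7)^(-1), (1 − 1/3^7)^(-1), (1 − 1/5^7)^(-1), (1 − 1/7^7)^(-1), (1 − 1/11^7)^(-1), (1 − 1/13^7)^(-1), (1 − 1/17^7)^(-1), (1 − 1/19^7)^(-1), (1 − 1/23^7)^(-1), (1 − 1/29^7)^(-1), (1 − 1/31^7)^(-1), (1 − 1/37^7)^(-1), (1 − 1/41^7)^(-1), (1 − 1/43^7)^(-1), (1 − 1/47^7)^(-1), (1 − 1/53^7)^(-1) = ∏ p^7 / (p^7 − 1) = 72859781352345946164271325208512748367496302513429047898775811498046799405380225394802980517015901501332936608125/72256491859259542003929080814473893559535113224475133477501839873036689289530416476883582246279412849505472872448.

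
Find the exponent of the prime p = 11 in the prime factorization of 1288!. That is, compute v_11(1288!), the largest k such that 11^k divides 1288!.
v_11(1288!) = 127

Legendre's formula: v_p(n!) = Σ_{k ≥ 1} ⌊n / p^k⌋. For p = 11, n = 1288, the terms are:
  ⌊1288/11^1⌋ = ⌊1288/11⌋ = 117
  ⌊1288/11^2⌋ = ⌊1288/121⌋ = 10
(the next term ⌊1288/11^3⌋ = 0, terminating the sum). Summing: v_11(1288!) = 117 + 10 = 127.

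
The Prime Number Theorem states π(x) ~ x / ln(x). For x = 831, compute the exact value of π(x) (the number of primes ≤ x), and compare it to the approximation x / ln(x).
π(831) = 145;  x/ln(x) ≈ 123.61;  relative error ≈ 14.75%.

Directly count primes up to 831: π(831) = 145. The PNT approximation gives 831/ln(831) ≈ 831/6.72263 ≈ 123.61. Relative error (π(x) − x/ln(x)) / π(x) ≈ 14.75%; the approximation is known to undercount slightly (Li(x) is a better estimate).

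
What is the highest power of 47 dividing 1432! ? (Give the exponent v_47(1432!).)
v_47(1432!) = 30

Legendre's formula: v_p(n!) = Σ_{k ≥ 1} ⌊n / p^k⌋. For p = 47, n = 1432, the terms are:
  ⌊1432/47^1⌋ = ⌊1432/47⌋ = 30
(the next term ⌊1432/47^2⌋ = 0, terminating the sum). Summing: v_47(1432!) = 30 = 30.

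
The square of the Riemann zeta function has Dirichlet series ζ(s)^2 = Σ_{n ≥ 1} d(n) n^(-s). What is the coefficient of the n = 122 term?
d(122) = 4

ζ(s)^2 = (Σ 1/m^s)(Σ 1/k^s). The coefficient of 1/n^s in the product is the number of ordered pairs (m, k) with mk = n, which equals d(n). For n = 122, divisors are [1, 2, 61, 122], so d(122) = 4.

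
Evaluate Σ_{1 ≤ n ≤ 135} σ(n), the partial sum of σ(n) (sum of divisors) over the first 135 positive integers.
Σ_{n ≤ 135} σ(n) = 15035

Compute σ(n) for each 1 ≤ n ≤ 135: σ(1) = 1, σ(2) = 3, σ(3) = 4, σ(4) = 7, σ(5) = 6, σ(6) = 12, σ(7) = 8, σ(8) = 15, σ(9) = 13, σ(10) = 18, σ(11) = 12, σ(12) = 28, σ(13) = 14, σ(14) = 24, σ(15) = 24, σ(16) = 31, σ(17) = 18, σ(18) = 39, σ(19) = 20, σ(20) = 42, σ(21) = 32, σ(22) = 36, σ(23) = 24, σ(24) = 60, σ(25) = 31, σ(26) = 42, σ(27) = 40, σ(28) = 56, σ(29) = 30, σ(30) = 72, σ(31) = 32, σ(32) = 63, σ(33) = 48, σ(34) = 54, σ(35) = 48, σ(36) = 91, σ(37) = 38, σ(38) = 60, σ(39) = 56, σ(40) = 90, σ(41) = 42, σ(42) = 96, σ(43) = 44, σ(44) = 84, σ(45) = 78, σ(46) = 72, σ(47) = 48, σ(48) = 124, σ(49) = 57, σ(50) = 93, σ(51) = 72, σ(52) = 98, σ(53) = 54, σ(54) = 120, σ(55) = 72, σ(56) = 120, σ(57) = 80, σ(58) = 90, σ(59) = 60, σ(60) = 168, σ(61) = 62, σ(62) = 96, σ(63) = 104, σ(64) = 127, σ(65) = 84, σ(66) = 144, σ(67) = 68, σ(68) = 126, σ(69) = 96, σ(70) = 144, σ(71) = 72, σ(72) = 195, σ(73) = 74, σ(74) = 114, σ(75) = 124, σ(76) = 140, σ(77) = 96, σ(78) = 168, σ(79) = 80, σ(80) = 186, σ(81) = 121, σ(82) = 126, σ(83) = 84, σ(84) = 224, σ(85) = 108, σ(86) = 132, σ(87) = 120, σ(88) = 180, σ(89) = 90, σ(90) = 234, σ(91) = 112, σ(92) = 168, σ(93) = 128, σ(94) = 144, σ(95) = 120, σ(96) = 252, σ(97) = 98, σ(98) = 171, σ(99) = 156, σ(100) = 217, σ(101) = 102, σ(102) = 216, σ(103) = 104, σ(104) = 210, σ(105) = 192, σ(106) = 162, σ(107) = 108, σ(108) = 280, σ(109) = 110, σ(110) = 216, σ(111) = 152, σ(112) = 248, σ(113) = 114, σ(114) = 240, σ(115) = 144, σ(116) = 210, σ(117) = 182, σ(118) = 180, σ(119) = 144, σ(120) = 360, σ(121) = 133, σ(122) = 186, σ(123) = 168, σ(124) = 224, σ(125) = 156, σ(126) = 312, σ(127) = 128, σ(128) = 255, σ(129) = 176, σ(130) = 252, σ(131) = 132, σ(132) = 336, σ(133) = 160, σ(134) = 204, σ(135) = 240. Summing all 135 values: 15035. (Average order: Σ_{n ≤ x} σ(n) ~ (π²/12) x². For x = 135, (π²/12)·135² ≈ 14989.46.)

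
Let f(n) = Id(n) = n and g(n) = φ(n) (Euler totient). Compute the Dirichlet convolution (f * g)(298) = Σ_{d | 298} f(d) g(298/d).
(Id * φ)(298) = 891

Divisors of 298: [1, 2, 149, 298]. For each d | 298:
  d = 1: Id(1) · φ(298/1) = 1 · 148 = 148
  d = 2: Id(2) · φ(298/2) = 2 · 148 = 296
  d = 149: Id(149) · φ(298/149) = 149 · 1 = 149
  d = 298: Id(298) · φ(298/298) = 298 · 1 = 298
Summing: (Id * φ)(298) = 148 + 296 + 149 + 298 = 891.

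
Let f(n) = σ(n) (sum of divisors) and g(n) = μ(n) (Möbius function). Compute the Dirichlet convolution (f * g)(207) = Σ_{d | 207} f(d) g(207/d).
(σ * μ)(207) = 207

Divisors of 207: [1, 3, 9, 23, 69, 207]. For each d | 207:
  d = 1: σ(1) · μ(207/1) = 1 · 0 = 0
  d = 3: σ(3) · μ(207/3) = 4 · 1 = 4
  d = 9: σ(9) · μ(207/9) = 13 · -1 = -13
  d = 23: σ(23) · μ(207/23) = 24 · 0 = 0
  d = 69: σ(69) · μ(207/69) = 96 · -1 = -96
  d = 207: σ(207) · μ(207/207) = 312 · 1 = 312
Summing: (σ * μ)(207) = 0 + 4 + -13 + 0 + -96 + 312 = 207.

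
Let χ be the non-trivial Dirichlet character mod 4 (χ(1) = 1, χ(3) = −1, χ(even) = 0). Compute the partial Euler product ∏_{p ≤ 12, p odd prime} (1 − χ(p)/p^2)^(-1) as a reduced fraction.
∏ = 17787/19520

The odd primes p ≤ 12 are [3, 5, 7, 11]. For each, χ(p) = 1 if p ≡ 1 mod 4, χ(p) = −1 if p ≡ 3 mod 4. Taking (1 − χ(p)/p^2)^(-1) = p^2/(p^2 − χ(p)): (1 − (-1)/3^2)^(-1) · (1 − (1)/5^2)^(-1) · (1 − (-1)/7^2)^(-1) · (1 − (-1)/11^2)^(-1) = 17787/19520.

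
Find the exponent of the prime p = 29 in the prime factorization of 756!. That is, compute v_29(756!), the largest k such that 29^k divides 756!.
v_29(756!) = 26

Legendre's formula: v_p(n!) = Σ_{k ≥ 1} ⌊n / p^k⌋. For p = 29, n = 756, the terms are:
  ⌊756/29^1⌋ = ⌊756/29⌋ = 26
(the next term ⌊756/29^2⌋ = 0, terminating the sum). Summing: v_29(756!) = 26 = 26.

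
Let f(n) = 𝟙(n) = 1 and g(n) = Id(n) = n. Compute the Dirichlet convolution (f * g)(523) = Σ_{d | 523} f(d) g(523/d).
(𝟙 * Id)(523) = 524

Divisors of 523: [1, 523]. For each d | 523:
  d = 1: 𝟙(1) · Id(523/1) = 1 · 523 = 523
  d = 523: 𝟙(523) · Id(523/523) = 1 · 1 = 1
Summing: (𝟙 * Id)(523) = 523 + 1 = 524.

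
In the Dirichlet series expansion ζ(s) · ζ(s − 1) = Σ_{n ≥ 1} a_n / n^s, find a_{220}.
σ(220) = 504

In the product (Σ m^0/m^s)(Σ k / k^s) = Σ (Σ_{d | n} d) / n^s, the coefficient of 1/n^s is σ(n) = Σ_{d | n} d. For n = 220, divisors are [1, 2, 4, 5, 10, 11, 20, 22, 44, 55, 110, 220]; summing: σ(220) = 504.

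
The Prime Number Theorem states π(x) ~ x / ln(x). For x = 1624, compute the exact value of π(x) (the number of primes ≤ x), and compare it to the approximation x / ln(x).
π(1624) = 257;  x/ln(x) ≈ 219.68;  relative error ≈ 14.52%.

Directly count primes up to 1624: π(1624) = 257. The PNT approximation gives 1624/ln(1624) ≈ 1624/7.39265 ≈ 219.68. Relative error (π(x) − x/ln(x)) / π(x) ≈ 14.52%; the approximation is known to undercount slightly (Li(x) is a better estimate).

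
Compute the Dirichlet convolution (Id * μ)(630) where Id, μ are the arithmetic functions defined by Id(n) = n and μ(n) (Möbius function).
(Id * μ)(630) = 144

Divisors of 630: [1, 2, 3, 5, 6, 7, 9, 10, 14, 15, 18, 21, 30, 35, 42, 45, 63, 70, 90, 105, 126, 210, 315, 630]. For each d | 630:
  d = 1: Id(1) · μ(630/1) = 1 · 0 = 0
  d = 2: Id(2) · μ(630/2) = 2 · 0 = 0
  d = 3: Id(3) · μ(630/3) = 3 · 1 = 3
  d = 5: Id(5) · μ(630/5) = 5 · 0 = 0
  d = 6: Id(6) · μ(630/6) = 6 · -1 = -6
  d = 7: Id(7) · μ(630/7) = 7 · 0 = 0
  d = 9: Id(9) · μ(630/9) = 9 · -1 = -9
  d = 10: Id(10) · μ(630/10) = 10 · 0 = 0
  d = 14: Id(14) · μ(630/14) = 14 · 0 = 0
  d = 15: Id(15) · μ(630/15) = 15 · -1 = -15
  d = 18: Id(18) · μ(630/18) = 18 · 1 = 18
  d = 21: Id(21) · μ(630/21) = 21 · -1 = -21
  d = 30: Id(30) · μ(630/30) = 30 · 1 = 30
  d = 35: Id(35) · μ(630/35) = 35 · 0 = 0
  d = 42: Id(42) · μ(630/42) = 42 · 1 = 42
  d = 45: Id(45) · μ(630/45) = 45 · 1 = 45
  d = 63: Id(63) · μ(630/63) = 63 · 1 = 63
  d = 70: Id(70) · μ(630/70) = 70 · 0 = 0
  d = 90: Id(90) · μ(630/90) = 90 · -1 = -90
  d = 105: Id(105) · μ(630/105) = 105 · 1 = 105
  d = 126: Id(126) · μ(630/126) = 126 · -1 = -126
  d = 210: Id(210) · μ(630/210) = 210 · -1 = -210
  d = 315: Id(315) · μ(630/315) = 315 · -1 = -315
  d = 630: Id(630) · μ(630/630) = 630 · 1 = 630
Summing: (Id * μ)(630) = 0 + 0 + 3 + 0 + -6 + 0 + -9 + 0 + 0 + -15 + 18 + -21 + 30 + 0 + 42 + 45 + 63 + 0 + -90 + 105 + -126 + -210 + -315 + 630 = 144.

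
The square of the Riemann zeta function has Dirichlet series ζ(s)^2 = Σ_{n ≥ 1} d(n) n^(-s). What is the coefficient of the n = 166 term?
d(166) = 4

ζ(s)^2 = (Σ 1/m^s)(Σ 1/k^s). The coefficient of 1/n^s in the product is the number of ordered pairs (m, k) with mk = n, which equals d(n). For n = 166, divisors are [1, 2, 83, 166], so d(166) = 4.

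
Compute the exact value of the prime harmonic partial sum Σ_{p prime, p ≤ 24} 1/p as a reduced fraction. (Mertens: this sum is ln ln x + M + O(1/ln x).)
Σ 1/p = 334406399/223092870

π(24) = 9, so the primes ≤ 24 are [2, 3, 5, 7, 11, 13, 17, 19, 23]. Summing 1/p over these primes: 334406399/223092870 ≈ 1.4990. Mertens estimate ln ln(24) + 0.2615 ≈ 1.4178.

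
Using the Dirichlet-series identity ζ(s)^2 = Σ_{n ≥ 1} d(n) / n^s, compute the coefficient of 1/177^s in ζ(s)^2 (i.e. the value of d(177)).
d(177) = 4

ζ(s)^2 = (Σ 1/m^s)(Σ 1/k^s). The coefficient of 1/n^s in the product is the number of ordered pairs (m, k) with mk = n, which equals d(n). For n = 177, divisors are [1, 3, 59, 177], so d(177) = 4.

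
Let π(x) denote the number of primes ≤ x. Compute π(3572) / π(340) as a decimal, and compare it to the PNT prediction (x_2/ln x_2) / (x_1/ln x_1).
π(3572)/π(340) = 500/68 ≈ 7.3529;  PNT prediction ≈ 7.4855.

π(340) = 68 and π(3572) = 500, so π(3572)/π(340) ≈ 7.3529. The PNT-predicted ratio is (3572/ln(3572)) / (340/ln(340)) ≈ 7.4855. The two agree to within a few percent, as expected.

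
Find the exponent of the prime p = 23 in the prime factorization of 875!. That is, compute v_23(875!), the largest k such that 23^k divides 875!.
v_23(875!) = 39

Legendre's formula: v_p(n!) = Σ_{k ≥ 1} ⌊n / p^k⌋. For p = 23, n = 875, the terms are:
  ⌊875/23^1⌋ = ⌊875/23⌋ = 38
  ⌊875/23^2⌋ = ⌊875/529⌋ = 1
(the next term ⌊875/23^3⌋ = 0, terminating the sum). Summing: v_23(875!) = 38 + 1 = 39.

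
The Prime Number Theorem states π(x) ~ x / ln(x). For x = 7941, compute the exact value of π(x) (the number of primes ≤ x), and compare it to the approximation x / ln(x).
π(7941) = 1003;  x/ln(x) ≈ 884.32;  relative error ≈ 11.83%.

Directly count primes up to 7941: π(7941) = 1003. The PNT approximation gives 7941/ln(7941) ≈ 7941/8.97979 ≈ 884.32. Relative error (π(x) − x/ln(x)) / π(x) ≈ 11.83%; the approximation is known to undercount slightly (Li(x) is a better estimate).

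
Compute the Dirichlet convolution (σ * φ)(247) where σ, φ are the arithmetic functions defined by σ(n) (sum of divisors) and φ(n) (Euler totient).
(σ * φ)(247) = 988

Divisors of 247: [1, 13, 19, 247]. For each d | 247:
  d = 1: σ(1) · φ(247/1) = 1 · 216 = 216
  d = 13: σ(13) · φ(247/13) = 14 · 18 = 252
  d = 19: σ(19) · φ(247/19) = 20 · 12 = 240
  d = 247: σ(247) · φ(247/247) = 280 · 1 = 280
Summing: (σ * φ)(247) = 216 + 252 + 240 + 280 = 988.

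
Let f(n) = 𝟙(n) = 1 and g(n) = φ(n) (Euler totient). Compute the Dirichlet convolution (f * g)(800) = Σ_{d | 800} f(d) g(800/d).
(𝟙 * φ)(800) = 800

Divisors of 800: [1, 2, 4, 5, 8, 10, 16, 20, 25, 32, 40, 50, 80, 100, 160, 200, 400, 800]. For each d | 800:
  d = 1: 𝟙(1) · φ(800/1) = 1 · 320 = 320
  d = 2: 𝟙(2) · φ(800/2) = 1 · 160 = 160
  d = 4: 𝟙(4) · φ(800/4) = 1 · 80 = 80
  d = 5: 𝟙(5) · φ(800/5) = 1 · 64 = 64
  d = 8: 𝟙(8) · φ(800/8) = 1 · 40 = 40
  d = 10: 𝟙(10) · φ(800/10) = 1 · 32 = 32
  d = 16: 𝟙(16) · φ(800/16) = 1 · 20 = 20
  d = 20: 𝟙(20) · φ(800/20) = 1 · 16 = 16
  d = 25: 𝟙(25) · φ(800/25) = 1 · 16 = 16
  d = 32: 𝟙(32) · φ(800/32) = 1 · 20 = 20
  d = 40: 𝟙(40) · φ(800/40) = 1 · 8 = 8
  d = 50: 𝟙(50) · φ(800/50) = 1 · 8 = 8
  d = 80: 𝟙(80) · φ(800/80) = 1 · 4 = 4
  d = 100: 𝟙(100) · φ(800/100) = 1 · 4 = 4
  d = 160: 𝟙(160) · φ(800/160) = 1 · 4 = 4
  d = 200: 𝟙(200) · φ(800/200) = 1 · 2 = 2
  d = 400: 𝟙(400) · φ(800/400) = 1 · 1 = 1
  d = 800: 𝟙(800) · φ(800/800) = 1 · 1 = 1
Summing: (𝟙 * φ)(800) = 320 + 160 + 80 + 64 + 40 + 32 + 20 + 16 + 16 + 20 + 8 + 8 + 4 + 4 + 4 + 2 + 1 + 1 = 800.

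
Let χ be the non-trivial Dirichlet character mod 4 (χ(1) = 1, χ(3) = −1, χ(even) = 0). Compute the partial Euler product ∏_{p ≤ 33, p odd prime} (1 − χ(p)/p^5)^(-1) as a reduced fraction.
∏ = 52015810615424538455317584769582112629834289625/52216435813704314792391924764477903837266444288

The odd primes p ≤ 33 are [3, 5, 7, 11, 13, 17, 19, 23, 29, 31]. For each, χ(p) = 1 if p ≡ 1 mod 4, χ(p) = −1 if p ≡ 3 mod 4. Taking (1 − χ(p)/p^5)^(-1) = p^5/(p^5 − χ(p)): (1 − (-1)/3^5)^(-1) · (1 − (1)/5^5)^(-1) · (1 − (-1)/7^5)^(-1) · (1 − (-1)/11^5)^(-1) · (1 − (1)/13^5)^(-1) · (1 − (1)/17^5)^(-1) · (1 − (-1)/19^5)^(-1) · (1 − (-1)/23^5)^(-1) · (1 − (1)/29^5)^(-1) · (1 − (-1)/31^5)^(-1) = 52015810615424538455317584769582112629834289625/52216435813704314792391924764477903837266444288.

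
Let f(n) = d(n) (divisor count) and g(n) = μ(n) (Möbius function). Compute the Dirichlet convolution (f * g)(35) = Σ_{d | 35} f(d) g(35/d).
(d * μ)(35) = 1

Divisors of 35: [1, 5, 7, 35]. For each d | 35:
  d = 1: d(1) · μ(35/1) = 1 · 1 = 1
  d = 5: d(5) · μ(35/5) = 2 · -1 = -2
  d = 7: d(7) · μ(35/7) = 2 · -1 = -2
  d = 35: d(35) · μ(35/35) = 4 · 1 = 4
Summing: (d * μ)(35) = 1 + -2 + -2 + 4 = 1.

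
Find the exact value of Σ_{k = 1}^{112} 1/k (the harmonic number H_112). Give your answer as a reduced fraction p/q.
H_112 = 815184434573383335650686014939192934428778620497/153803387341307877636928566091115101174034840640

Direct summation: H_112 = 1 + 1/2 + ... + 1/112. The least common denominator is lcm(1, ..., 112) = 8459186303771933270031071135011330564571916235200; over this denominator the numerator is 8459186303771933270031071135011330564571916235200 + 4229593151885966635015535567505665282285958117600 + 2819728767923977756677023711670443521523972078400 + 2114796575942983317507767783752832641142979058800 + 1691837260754386654006214227002266112914383247040 + 1409864383961988878338511855835221760761986039200 + 1208455186253133324290153019287332937795988033600 + 1057398287971491658753883891876416320571489529400 + 939909589307992585559007903890147840507990692800 + 845918630377193327003107113501133056457191623520 + 769016936706539388184642830455575505870174203200 + 704932191980994439169255927917610880380993019600 + 650706638751687174617774702693179274197839710400 + 604227593126566662145076509643666468897994016800 + 563945753584795551335404742334088704304794415680 + 528699143985745829376941945938208160285744764700 + 497599194339525486472415949118313562621877425600 + 469954794653996292779503951945073920253995346400 + 445220331777470172106898480790070029714311380800 + 422959315188596663501553556750566528228595811760 + 402818395417711108096717673095777645931996011200 + 384508468353269694092321415227787752935087101600 + 367790708859649272610046571087449154981387662400 + 352466095990497219584627963958805440190496509800 + 338367452150877330801242845400453222582876649408 + 325353319375843587308887351346589637098919855200 + 313303196435997528519669301296715946835996897600 + 302113796563283331072538254821833234448997008400 + 291696079440411492070036935690045881536962628800 + 281972876792397775667702371167044352152397207840 + 272876977541030105484873262419720340792642459200 + 264349571992872914688470972969104080142872382350 + 256338978902179796061547610151858501956724734400 + 248799597169762743236207974559156781310938712800 + 241691037250626664858030603857466587559197606720 + 234977397326998146389751975972536960126997673200 + 228626656858700899190028949594900826069511249600 + 222610165888735086053449240395035014857155690400 + 216902212917229058205924900897726424732613236800 + 211479657594298331750776778375283264114297905880 + 206321617165169104147099295975886111331022347200 + 201409197708855554048358836547888822965998005600 + 196725262878417052791420258953751873594695726400 + 192254234176634847046160707613893876467543550800 + 187981917861598517111801580778029568101598138560 + 183895354429824636305023285543724577490693831200 + 179982687314296452553852577340666607756849281600 + 176233047995248609792313981979402720095248254900 + 172636455179019046327164717041047562542284004800 + 169183726075438665400621422700226611291438324704 + 165866398113175162157471983039437854207292475200 + 162676659687921793654443675673294818549459927600 + 159607288750413835283605115754930765369281438400 + 156651598217998764259834650648357973417998448800 + 153803387341307877636928566091115101174034840640 + 151056898281641665536269127410916617224498504200 + 148406777259156724035632826930023343238103793600 + 145848039720205746035018467845022940768481314400 + 143376039046981919831035103983242890924947732800 + 140986438396198887833851185583522176076198603920 + 138675185307736610984115920246087386304457643200 + 136438488770515052742436631209860170396321229600 + 134272798472570369365572557698592548643998670400 + 132174785996436457344235486484552040071436191175 + 130141327750337434923554940538635854839567942080 + 128169489451089898030773805075929250978362367200 + 126256511996596018955687628880766127829431585600 + 124399798584881371618103987279578390655469356400 + 122596902953216424203348857029149718327129220800 + 120845518625313332429015301928733293779598803360 + 119143469067210327746916494859314514993970651200 + 117488698663499073194875987986268480063498836600 + 115879264435231962603165358013853843350300222400 + 114313328429350449595014474797450413034755624800 + 112789150716959110267080948466817740860958883136 + 111305082944367543026724620197517507428577845200 + 109859562386648484026377547207939357981453457600 + 108451106458614529102962450448863212366306618400 + 107078307642682699620646470063434564108505268800 + 105739828797149165875388389187641632057148952940 + 104434398811999176173223100432238648945332299200 + 103160808582584552073549647987943055665511173600 + 101917907274360641807603266686883500777974894400 + 100704598854427777024179418273944411482999002800 + 99519838867905097294483189823662712524375485120 + 98362631439208526395710129476875936797347863200 + 97232026480137164023345645230015293845654209600 + 96127117088317423523080353806946938233771775400 + 95047037121032958090236754325970006343504676800 + 93990958930799258555900790389014784050799069280 + 92958091250241024945396386099025610599691387200 + 91947677214912318152511642771862288745346915600 + 90958992513676701828291087473240113597547486400 + 89991343657148226276926288670333303878424640800 + 89044066355494034421379696158014005942862276160 + 88116523997624304896156990989701360047624127450 + 87208106224452920309598671494962170768782641600 + 86318227589509523163582358520523781271142002400 + 85446326300726598687182536717286167318908244800 + 84591863037719332700310711350113305645719162352 + 83754319839326071980505654802092381827444715200 + 82933199056587581078735991519718927103646237600 + 82128022366717798738165739174867287034678798400 + 81338329843960896827221837836647409274729963800 + 80563679083542221619343534619155529186399202240 + 79803644375206917641802557877465382684640719200 + 79057815923102180093748328364591874435251553600 + 78325799108999382129917325324178986708999224400 + 77607213796072782293863037935883766647448772800 + 76901693670653938818464283045557550587017420320 + 76208885619566966396676316531633608689837083200 + 75528449140820832768134563705458308612249252100 = 44835143901536083460787730821655611393582824127335, so H_112 = 44835143901536083460787730821655611393582824127335/8459186303771933270031071135011330564571916235200; reducing by gcd(44835143901536083460787730821655611393582824127335, 8459186303771933270031071135011330564571916235200) = 55 gives 815184434573383335650686014939192934428778620497/153803387341307877636928566091115101174034840640 ≈ 5.30017. (The PNT-adjacent estimate ln(112) + γ ≈ 5.29571 matches within O(1/n).)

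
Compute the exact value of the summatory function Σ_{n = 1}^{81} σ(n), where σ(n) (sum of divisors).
Σ_{n ≤ 81} σ(n) = 5435

Compute σ(n) for each 1 ≤ n ≤ 81: σ(1) = 1, σ(2) = 3, σ(3) = 4, σ(4) = 7, σ(5) = 6, σ(6) = 12, σ(7) = 8, σ(8) = 15, σ(9) = 13, σ(10) = 18, σ(11) = 12, σ(12) = 28, σ(13) = 14, σ(14) = 24, σ(15) = 24, σ(16) = 31, σ(17) = 18, σ(18) = 39, σ(19) = 20, σ(20) = 42, σ(21) = 32, σ(22) = 36, σ(23) = 24, σ(24) = 60, σ(25) = 31, σ(26) = 42, σ(27) = 40, σ(28) = 56, σ(29) = 30, σ(30) = 72, σ(31) = 32, σ(32) = 63, σ(33) = 48, σ(34) = 54, σ(35) = 48, σ(36) = 91, σ(37) = 38, σ(38) = 60, σ(39) = 56, σ(40) = 90, σ(41) = 42, σ(42) = 96, σ(43) = 44, σ(44) = 84, σ(45) = 78, σ(46) = 72, σ(47) = 48, σ(48) = 124, σ(49) = 57, σ(50) = 93, σ(51) = 72, σ(52) = 98, σ(53) = 54, σ(54) = 120, σ(55) = 72, σ(56) = 120, σ(57) = 80, σ(58) = 90, σ(59) = 60, σ(60) = 168, σ(61) = 62, σ(62) = 96, σ(63) = 104, σ(64) = 127, σ(65) = 84, σ(66) = 144, σ(67) = 68, σ(68) = 126, σ(69) = 96, σ(70) = 144, σ(71) = 72, σ(72) = 195, σ(73) = 74, σ(74) = 114, σ(75) = 124, σ(76) = 140, σ(77) = 96, σ(78) = 168, σ(79) = 80, σ(80) = 186, σ(81) = 121. Summing all 81 values: 5435. (Average order: Σ_{n ≤ x} σ(n) ~ (π²/12) x². For x = 81, (π²/12)·81² ≈ 5396.21.)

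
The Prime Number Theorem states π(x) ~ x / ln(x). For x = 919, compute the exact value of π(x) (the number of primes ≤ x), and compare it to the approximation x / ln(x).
π(919) = 157;  x/ln(x) ≈ 134.69;  relative error ≈ 14.21%.

Directly count primes up to 919: π(919) = 157. The PNT approximation gives 919/ln(919) ≈ 919/6.82329 ≈ 134.69. Relative error (π(x) − x/ln(x)) / π(x) ≈ 14.21%; the approximation is known to undercount slightly (Li(x) is a better estimate).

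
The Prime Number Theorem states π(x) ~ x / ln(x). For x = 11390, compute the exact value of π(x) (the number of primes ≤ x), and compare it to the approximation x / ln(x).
π(11390) = 1374;  x/ln(x) ≈ 1219.42;  relative error ≈ 11.25%.

Directly count primes up to 11390: π(11390) = 1374. The PNT approximation gives 11390/ln(11390) ≈ 11390/9.34049 ≈ 1219.42. Relative error (π(x) − x/ln(x)) / π(x) ≈ 11.25%; the approximation is known to undercount slightly (Li(x) is a better estimate).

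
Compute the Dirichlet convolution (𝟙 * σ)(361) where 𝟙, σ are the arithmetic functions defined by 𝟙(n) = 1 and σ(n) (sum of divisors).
(𝟙 * σ)(361) = 402

Divisors of 361: [1, 19, 361]. For each d | 361:
  d = 1: 𝟙(1) · σ(361/1) = 1 · 381 = 381
  d = 19: 𝟙(19) · σ(361/19) = 1 · 20 = 20
  d = 361: 𝟙(361) · σ(361/361) = 1 · 1 = 1
Summing: (𝟙 * σ)(361) = 381 + 20 + 1 = 402.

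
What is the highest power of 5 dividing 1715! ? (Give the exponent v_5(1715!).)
v_5(1715!) = 426

Legendre's formula: v_p(n!) = Σ_{k ≥ 1} ⌊n / p^k⌋. For p = 5, n = 1715, the terms are:
  ⌊1715/5^1⌋ = ⌊1715/5⌋ = 343
  ⌊1715/5^2⌋ = ⌊1715/25⌋ = 68
  ⌊1715/5^3⌋ = ⌊1715/125⌋ = 13
  ⌊1715/5^4⌋ = ⌊1715/625⌋ = 2
(the next term ⌊1715/5^5⌋ = 0, terminating the sum). Summing: v_5(1715!) = 343 + 68 + 13 + 2 = 426.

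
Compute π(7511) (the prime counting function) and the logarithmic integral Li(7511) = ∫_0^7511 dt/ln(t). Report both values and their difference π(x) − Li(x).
π(7511) = 951;  Li(7511) ≈ 971.82;  π(x) − Li(x) ≈ -20.82.

Direct count of primes ≤ 7511 gives π(7511) = 951. Numerical evaluation of the logarithmic integral gives Li(7511) ≈ 971.82. The difference π(x) − Li(x) ≈ -20.82 is typically negative for small/moderate x (Li(x) overestimates), though Littlewood's theorem shows this sign changes infinitely often.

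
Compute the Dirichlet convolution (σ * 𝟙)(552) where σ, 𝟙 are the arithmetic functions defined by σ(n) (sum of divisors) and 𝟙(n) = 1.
(σ * 𝟙)(552) = 3250

Divisors of 552: [1, 2, 3, 4, 6, 8, 12, 23, 24, 46, 69, 92, 138, 184, 276, 552]. For each d | 552:
  d = 1: σ(1) · 𝟙(552/1) = 1 · 1 = 1
  d = 2: σ(2) · 𝟙(552/2) = 3 · 1 = 3
  d = 3: σ(3) · 𝟙(552/3) = 4 · 1 = 4
  d = 4: σ(4) · 𝟙(552/4) = 7 · 1 = 7
  d = 6: σ(6) · 𝟙(552/6) = 12 · 1 = 12
  d = 8: σ(8) · 𝟙(552/8) = 15 · 1 = 15
  d = 12: σ(12) · 𝟙(552/12) = 28 · 1 = 28
  d = 23: σ(23) · 𝟙(552/23) = 24 · 1 = 24
  d = 24: σ(24) · 𝟙(552/24) = 60 · 1 = 60
  d = 46: σ(46) · 𝟙(552/46) = 72 · 1 = 72
  d = 69: σ(69) · 𝟙(552/69) = 96 · 1 = 96
  d = 92: σ(92) · 𝟙(552/92) = 168 · 1 = 168
  d = 138: σ(138) · 𝟙(552/138) = 288 · 1 = 288
  d = 184: σ(184) · 𝟙(552/184) = 360 · 1 = 360
  d = 276: σ(276) · 𝟙(552/276) = 672 · 1 = 672
  d = 552: σ(552) · 𝟙(552/552) = 1440 · 1 = 1440
Summing: (σ * 𝟙)(552) = 1 + 3 + 4 + 7 + 12 + 15 + 28 + 24 + 60 + 72 + 96 + 168 + 288 + 360 + 672 + 1440 = 3250.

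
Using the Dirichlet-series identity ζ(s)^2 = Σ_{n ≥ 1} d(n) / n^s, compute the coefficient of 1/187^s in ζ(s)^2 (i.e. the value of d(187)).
d(187) = 4

ζ(s)^2 = (Σ 1/m^s)(Σ 1/k^s). The coefficient of 1/n^s in the product is the number of ordered pairs (m, k) with mk = n, which equals d(n). For n = 187, divisors are [1, 11, 17, 187], so d(187) = 4.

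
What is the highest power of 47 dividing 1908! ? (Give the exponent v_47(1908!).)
v_47(1908!) = 40

Legendre's formula: v_p(n!) = Σ_{k ≥ 1} ⌊n / p^k⌋. For p = 47, n = 1908, the terms are:
  ⌊1908/47^1⌋ = ⌊1908/47⌋ = 40
(the next term ⌊1908/47^2⌋ = 0, terminating the sum). Summing: v_47(1908!) = 40 = 40.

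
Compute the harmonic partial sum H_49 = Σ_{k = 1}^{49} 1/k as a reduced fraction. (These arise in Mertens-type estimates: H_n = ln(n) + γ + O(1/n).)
H_49 = 13881256687139135026631/3099044504245996706400

Direct summation: H_49 = 1 + 1/2 + ... + 1/49. The least common denominator is lcm(1, ..., 49) = 3099044504245996706400; over this denominator the numerator is 3099044504245996706400 + 1549522252122998353200 + 1033014834748665568800 + 774761126061499176600 + 619808900849199341280 + 516507417374332784400 + 442720643463713815200 + 387380563030749588300 + 344338278249555189600 + 309904450424599670640 + 281731318567817882400 + 258253708687166392200 + 238388038788153592800 + 221360321731856907600 + 206602966949733113760 + 193690281515374794150 + 182296735543882159200 + 172169139124777594800 + 163107605486631405600 + 154952225212299835320 + 147573547821237938400 + 140865659283908941200 + 134741065401999856800 + 129126854343583196100 + 123961780169839868256 + 119194019394076796400 + 114779426083185063200 + 110680160865928453800 + 106863603594689541600 + 103301483474866556880 + 99969177556322474400 + 96845140757687397075 + 93910439522605960800 + 91148367771941079600 + 88544128692742763040 + 86084569562388797400 + 83757959574216127200 + 81553802743315702800 + 79462679596051197600 + 77476112606149917660 + 75586451323073090400 + 73786773910618969200 + 72070802424325504800 + 70432829641954470600 + 68867655649911037920 + 67370532700999928400 + 65937117111616951200 + 64563427171791598050 + 63245806209101973600 = 13881256687139135026631, so H_49 = 13881256687139135026631/3099044504245996706400 (already in lowest terms) ≈ 4.47921. (The PNT-adjacent estimate ln(49) + γ ≈ 4.46904 matches within O(1/n).)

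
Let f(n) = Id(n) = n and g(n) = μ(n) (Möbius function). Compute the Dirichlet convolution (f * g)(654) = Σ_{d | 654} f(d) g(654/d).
(Id * μ)(654) = 216

Divisors of 654: [1, 2, 3, 6, 109, 218, 327, 654]. For each d | 654:
  d = 1: Id(1) · μ(654/1) = 1 · -1 = -1
  d = 2: Id(2) · μ(654/2) = 2 · 1 = 2
  d = 3: Id(3) · μ(654/3) = 3 · 1 = 3
  d = 6: Id(6) · μ(654/6) = 6 · -1 = -6
  d = 109: Id(109) · μ(654/109) = 109 · 1 = 109
  d = 218: Id(218) · μ(654/218) = 218 · -1 = -218
  d = 327: Id(327) · μ(654/327) = 327 · -1 = -327
  d = 654: Id(654) · μ(654/654) = 654 · 1 = 654
Summing: (Id * μ)(654) = -1 + 2 + 3 + -6 + 109 + -218 + -327 + 654 = 216.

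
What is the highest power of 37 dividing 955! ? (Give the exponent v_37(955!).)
v_37(955!) = 25

Legendre's formula: v_p(n!) = Σ_{k ≥ 1} ⌊n / p^k⌋. For p = 37, n = 955, the terms are:
  ⌊955/37^1⌋ = ⌊955/37⌋ = 25
(the next term ⌊955/37^2⌋ = 0, terminating the sum). Summing: v_37(955!) = 25 = 25.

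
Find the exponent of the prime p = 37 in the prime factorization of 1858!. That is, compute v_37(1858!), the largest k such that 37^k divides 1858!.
v_37(1858!) = 51

Legendre's formula: v_p(n!) = Σ_{k ≥ 1} ⌊n / p^k⌋. For p = 37, n = 1858, the terms are:
  ⌊1858/37^1⌋ = ⌊1858/37⌋ = 50
  ⌊1858/37^2⌋ = ⌊1858/1369⌋ = 1
(the next term ⌊1858/37^3⌋ = 0, terminating the sum). Summing: v_37(1858!) = 50 + 1 = 51.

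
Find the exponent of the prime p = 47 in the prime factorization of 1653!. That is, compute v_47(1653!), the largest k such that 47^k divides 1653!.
v_47(1653!) = 35

Legendre's formula: v_p(n!) = Σ_{k ≥ 1} ⌊n / p^k⌋. For p = 47, n = 1653, the terms are:
  ⌊1653/47^1⌋ = ⌊1653/47⌋ = 35
(the next term ⌊1653/47^2⌋ = 0, terminating the sum). Summing: v_47(1653!) = 35 = 35.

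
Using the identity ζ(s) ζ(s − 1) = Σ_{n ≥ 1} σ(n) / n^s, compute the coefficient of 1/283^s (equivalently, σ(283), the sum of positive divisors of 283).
σ(283) = 284

In the product (Σ m^0/m^s)(Σ k / k^s) = Σ (Σ_{d | n} d) / n^s, the coefficient of 1/n^s is σ(n) = Σ_{d | n} d. For n = 283, divisors are [1, 283]; summing: σ(283) = 284.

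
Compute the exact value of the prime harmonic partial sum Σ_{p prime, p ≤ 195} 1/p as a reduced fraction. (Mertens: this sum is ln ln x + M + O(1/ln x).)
Σ 1/p = 385774678978047295113064712800727674369526436922217581784412894295689697835549/198962376391690981640415251545285153602734402721821058212203976095413910572270

π(195) = 44, so the primes ≤ 195 are [2, 3, 5, 7, 11, 13, 17, 19, 23, 29, 31, 37, 41, 43, 47, 53, 59, 61, 67, 71, 73, 79, 83, 89, 97, 101, 103, 107, 109, 113, 127, 131, 137, 139, 149, 151, 157, 163, 167, 173, 179, 181, 191, 193]. Summing 1/p over these primes: 385774678978047295113064712800727674369526436922217581784412894295689697835549/198962376391690981640415251545285153602734402721821058212203976095413910572270 ≈ 1.9389. Mertens estimate ln ln(195) + 0.2615 ≈ 1.9241.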